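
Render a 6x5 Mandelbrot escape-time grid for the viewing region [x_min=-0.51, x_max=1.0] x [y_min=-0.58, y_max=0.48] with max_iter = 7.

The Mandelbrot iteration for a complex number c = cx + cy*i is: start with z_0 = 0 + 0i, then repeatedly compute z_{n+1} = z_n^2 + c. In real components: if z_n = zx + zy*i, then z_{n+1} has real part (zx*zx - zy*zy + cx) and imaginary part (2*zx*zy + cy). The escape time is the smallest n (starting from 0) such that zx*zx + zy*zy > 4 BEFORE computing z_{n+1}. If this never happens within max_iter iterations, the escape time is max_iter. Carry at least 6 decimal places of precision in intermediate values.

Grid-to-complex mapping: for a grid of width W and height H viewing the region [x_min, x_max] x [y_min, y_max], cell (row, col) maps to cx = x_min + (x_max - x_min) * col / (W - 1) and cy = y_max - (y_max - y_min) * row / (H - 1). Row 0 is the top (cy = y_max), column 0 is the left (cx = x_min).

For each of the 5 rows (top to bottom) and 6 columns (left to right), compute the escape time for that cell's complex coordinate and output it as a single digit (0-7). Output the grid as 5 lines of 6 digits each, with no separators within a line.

Answer: 777732
777732
777732
777732
777732

Derivation:
(row=0, col=0): c = -0.5100 + 0.4800i → escape time 7
(row=0, col=1): c = -0.2080 + 0.4800i → escape time 7
(row=0, col=2): c = 0.0940 + 0.4800i → escape time 7
(row=0, col=3): c = 0.3960 + 0.4800i → escape time 7
(row=0, col=4): c = 0.6980 + 0.4800i → escape time 3
(row=0, col=5): c = 1.0000 + 0.4800i → escape time 2
(row=1, col=0): c = -0.5100 + 0.2150i → escape time 7
(row=1, col=1): c = -0.2080 + 0.2150i → escape time 7
(row=1, col=2): c = 0.0940 + 0.2150i → escape time 7
(row=1, col=3): c = 0.3960 + 0.2150i → escape time 7
(row=1, col=4): c = 0.6980 + 0.2150i → escape time 3
(row=1, col=5): c = 1.0000 + 0.2150i → escape time 2
(row=2, col=0): c = -0.5100 + -0.0500i → escape time 7
(row=2, col=1): c = -0.2080 + -0.0500i → escape time 7
(row=2, col=2): c = 0.0940 + -0.0500i → escape time 7
(row=2, col=3): c = 0.3960 + -0.0500i → escape time 7
(row=2, col=4): c = 0.6980 + -0.0500i → escape time 3
(row=2, col=5): c = 1.0000 + -0.0500i → escape time 2
(row=3, col=0): c = -0.5100 + -0.3150i → escape time 7
(row=3, col=1): c = -0.2080 + -0.3150i → escape time 7
(row=3, col=2): c = 0.0940 + -0.3150i → escape time 7
(row=3, col=3): c = 0.3960 + -0.3150i → escape time 7
(row=3, col=4): c = 0.6980 + -0.3150i → escape time 3
(row=3, col=5): c = 1.0000 + -0.3150i → escape time 2
(row=4, col=0): c = -0.5100 + -0.5800i → escape time 7
(row=4, col=1): c = -0.2080 + -0.5800i → escape time 7
(row=4, col=2): c = 0.0940 + -0.5800i → escape time 7
(row=4, col=3): c = 0.3960 + -0.5800i → escape time 7
(row=4, col=4): c = 0.6980 + -0.5800i → escape time 3
(row=4, col=5): c = 1.0000 + -0.5800i → escape time 2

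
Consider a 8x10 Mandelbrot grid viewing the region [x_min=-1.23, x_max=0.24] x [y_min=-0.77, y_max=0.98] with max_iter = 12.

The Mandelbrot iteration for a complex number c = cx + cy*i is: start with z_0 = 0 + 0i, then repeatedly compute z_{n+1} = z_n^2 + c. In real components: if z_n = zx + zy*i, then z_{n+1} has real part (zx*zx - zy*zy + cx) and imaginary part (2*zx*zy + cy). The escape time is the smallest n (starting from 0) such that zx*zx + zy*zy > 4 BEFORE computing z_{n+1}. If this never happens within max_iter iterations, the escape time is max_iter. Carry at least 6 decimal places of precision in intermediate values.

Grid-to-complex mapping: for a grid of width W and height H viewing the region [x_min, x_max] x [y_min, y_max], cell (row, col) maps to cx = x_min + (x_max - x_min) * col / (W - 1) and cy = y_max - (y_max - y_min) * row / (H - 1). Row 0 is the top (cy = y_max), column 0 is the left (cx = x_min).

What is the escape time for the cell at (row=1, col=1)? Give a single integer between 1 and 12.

z_0 = 0 + 0i, c = -1.0200 + 0.7856i
Iter 1: z = -1.0200 + 0.7856i, |z|^2 = 1.6575
Iter 2: z = -0.5967 + -0.8170i, |z|^2 = 1.0235
Iter 3: z = -1.3314 + 1.7605i, |z|^2 = 4.8721
Escaped at iteration 3

Answer: 3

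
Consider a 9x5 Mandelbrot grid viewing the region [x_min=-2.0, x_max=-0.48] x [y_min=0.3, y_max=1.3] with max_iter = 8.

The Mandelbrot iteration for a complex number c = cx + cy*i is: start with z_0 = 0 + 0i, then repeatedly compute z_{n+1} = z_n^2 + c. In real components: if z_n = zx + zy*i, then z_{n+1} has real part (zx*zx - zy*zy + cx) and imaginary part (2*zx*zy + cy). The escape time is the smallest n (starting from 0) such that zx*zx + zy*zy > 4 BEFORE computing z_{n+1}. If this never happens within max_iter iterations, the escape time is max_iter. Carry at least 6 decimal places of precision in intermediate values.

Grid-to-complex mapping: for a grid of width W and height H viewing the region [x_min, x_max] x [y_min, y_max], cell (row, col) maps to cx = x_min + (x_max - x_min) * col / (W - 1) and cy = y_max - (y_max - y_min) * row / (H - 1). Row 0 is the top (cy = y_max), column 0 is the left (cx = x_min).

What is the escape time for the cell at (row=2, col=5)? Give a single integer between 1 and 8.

Answer: 3

Derivation:
z_0 = 0 + 0i, c = -1.0500 + 0.8000i
Iter 1: z = -1.0500 + 0.8000i, |z|^2 = 1.7425
Iter 2: z = -0.5875 + -0.8800i, |z|^2 = 1.1196
Iter 3: z = -1.4792 + 1.8340i, |z|^2 = 5.5517
Escaped at iteration 3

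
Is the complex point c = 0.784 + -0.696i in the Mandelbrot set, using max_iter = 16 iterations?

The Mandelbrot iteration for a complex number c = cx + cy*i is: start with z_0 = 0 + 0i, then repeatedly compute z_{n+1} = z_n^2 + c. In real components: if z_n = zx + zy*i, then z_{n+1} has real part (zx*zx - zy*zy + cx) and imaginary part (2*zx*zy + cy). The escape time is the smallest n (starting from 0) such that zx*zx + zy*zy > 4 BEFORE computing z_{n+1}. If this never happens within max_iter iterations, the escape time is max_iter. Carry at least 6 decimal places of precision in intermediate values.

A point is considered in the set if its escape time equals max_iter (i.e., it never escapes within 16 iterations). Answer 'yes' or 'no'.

Answer: no

Derivation:
z_0 = 0 + 0i, c = 0.7840 + -0.6960i
Iter 1: z = 0.7840 + -0.6960i, |z|^2 = 1.0991
Iter 2: z = 0.9142 + -1.7873i, |z|^2 = 4.0304
Escaped at iteration 2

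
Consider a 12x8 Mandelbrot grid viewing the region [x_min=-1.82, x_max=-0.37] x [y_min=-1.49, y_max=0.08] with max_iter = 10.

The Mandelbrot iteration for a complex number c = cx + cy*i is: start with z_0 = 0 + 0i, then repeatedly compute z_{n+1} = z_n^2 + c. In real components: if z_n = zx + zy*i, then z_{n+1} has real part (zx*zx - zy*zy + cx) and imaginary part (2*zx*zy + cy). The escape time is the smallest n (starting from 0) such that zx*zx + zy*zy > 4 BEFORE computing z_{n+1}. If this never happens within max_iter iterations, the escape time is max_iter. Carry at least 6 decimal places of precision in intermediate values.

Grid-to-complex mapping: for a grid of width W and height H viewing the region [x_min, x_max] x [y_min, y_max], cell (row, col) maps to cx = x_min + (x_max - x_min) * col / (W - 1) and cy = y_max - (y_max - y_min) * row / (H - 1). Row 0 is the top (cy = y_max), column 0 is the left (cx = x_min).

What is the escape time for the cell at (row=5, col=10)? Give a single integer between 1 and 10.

z_0 = 0 + 0i, c = -0.5018 + -1.0414i
Iter 1: z = -0.5018 + -1.0414i, |z|^2 = 1.3364
Iter 2: z = -1.3346 + 0.0038i, |z|^2 = 1.7811
Iter 3: z = 1.2792 + -1.0515i, |z|^2 = 2.7422
Iter 4: z = 0.0289 + -3.7318i, |z|^2 = 13.9270
Escaped at iteration 4

Answer: 4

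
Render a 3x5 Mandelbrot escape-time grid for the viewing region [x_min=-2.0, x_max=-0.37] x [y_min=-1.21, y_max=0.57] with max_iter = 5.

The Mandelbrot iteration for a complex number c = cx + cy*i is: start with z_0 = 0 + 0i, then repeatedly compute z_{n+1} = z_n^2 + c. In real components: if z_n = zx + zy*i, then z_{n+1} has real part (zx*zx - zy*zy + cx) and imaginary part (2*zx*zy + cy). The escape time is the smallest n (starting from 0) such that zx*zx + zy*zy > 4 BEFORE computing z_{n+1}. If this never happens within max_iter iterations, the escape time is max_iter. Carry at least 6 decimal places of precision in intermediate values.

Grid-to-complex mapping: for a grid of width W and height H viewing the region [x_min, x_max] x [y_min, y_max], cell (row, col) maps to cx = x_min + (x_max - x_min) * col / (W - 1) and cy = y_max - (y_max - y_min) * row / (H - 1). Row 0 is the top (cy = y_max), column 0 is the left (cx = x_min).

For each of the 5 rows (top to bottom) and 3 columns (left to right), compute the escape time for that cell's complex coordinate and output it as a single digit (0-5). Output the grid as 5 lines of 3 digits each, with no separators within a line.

Answer: 145
155
155
135
123

Derivation:
(row=0, col=0): c = -2.0000 + 0.5700i → escape time 1
(row=0, col=1): c = -1.1850 + 0.5700i → escape time 4
(row=0, col=2): c = -0.3700 + 0.5700i → escape time 5
(row=1, col=0): c = -2.0000 + 0.1250i → escape time 1
(row=1, col=1): c = -1.1850 + 0.1250i → escape time 5
(row=1, col=2): c = -0.3700 + 0.1250i → escape time 5
(row=2, col=0): c = -2.0000 + -0.3200i → escape time 1
(row=2, col=1): c = -1.1850 + -0.3200i → escape time 5
(row=2, col=2): c = -0.3700 + -0.3200i → escape time 5
(row=3, col=0): c = -2.0000 + -0.7650i → escape time 1
(row=3, col=1): c = -1.1850 + -0.7650i → escape time 3
(row=3, col=2): c = -0.3700 + -0.7650i → escape time 5
(row=4, col=0): c = -2.0000 + -1.2100i → escape time 1
(row=4, col=1): c = -1.1850 + -1.2100i → escape time 2
(row=4, col=2): c = -0.3700 + -1.2100i → escape time 3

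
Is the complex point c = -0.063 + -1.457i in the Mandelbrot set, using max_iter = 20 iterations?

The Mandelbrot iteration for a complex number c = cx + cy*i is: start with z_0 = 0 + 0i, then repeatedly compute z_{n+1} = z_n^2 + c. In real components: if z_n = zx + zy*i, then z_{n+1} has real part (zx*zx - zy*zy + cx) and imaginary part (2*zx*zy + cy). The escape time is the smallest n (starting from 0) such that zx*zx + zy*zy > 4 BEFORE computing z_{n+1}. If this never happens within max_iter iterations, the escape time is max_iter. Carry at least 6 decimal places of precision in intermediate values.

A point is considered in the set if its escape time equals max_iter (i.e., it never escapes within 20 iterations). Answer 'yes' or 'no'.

z_0 = 0 + 0i, c = -0.0630 + -1.4570i
Iter 1: z = -0.0630 + -1.4570i, |z|^2 = 2.1268
Iter 2: z = -2.1819 + -1.2734i, |z|^2 = 6.3822
Escaped at iteration 2

Answer: no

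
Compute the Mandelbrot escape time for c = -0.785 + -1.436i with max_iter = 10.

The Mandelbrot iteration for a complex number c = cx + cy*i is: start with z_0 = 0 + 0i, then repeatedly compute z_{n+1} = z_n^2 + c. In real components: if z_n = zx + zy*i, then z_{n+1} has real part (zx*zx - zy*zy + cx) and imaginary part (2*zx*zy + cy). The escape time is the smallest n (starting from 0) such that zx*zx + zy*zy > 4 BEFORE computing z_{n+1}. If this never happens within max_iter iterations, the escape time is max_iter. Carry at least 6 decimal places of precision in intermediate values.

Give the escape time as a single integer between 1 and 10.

Answer: 2

Derivation:
z_0 = 0 + 0i, c = -0.7850 + -1.4360i
Iter 1: z = -0.7850 + -1.4360i, |z|^2 = 2.6783
Iter 2: z = -2.2309 + 0.8185i, |z|^2 = 5.6468
Escaped at iteration 2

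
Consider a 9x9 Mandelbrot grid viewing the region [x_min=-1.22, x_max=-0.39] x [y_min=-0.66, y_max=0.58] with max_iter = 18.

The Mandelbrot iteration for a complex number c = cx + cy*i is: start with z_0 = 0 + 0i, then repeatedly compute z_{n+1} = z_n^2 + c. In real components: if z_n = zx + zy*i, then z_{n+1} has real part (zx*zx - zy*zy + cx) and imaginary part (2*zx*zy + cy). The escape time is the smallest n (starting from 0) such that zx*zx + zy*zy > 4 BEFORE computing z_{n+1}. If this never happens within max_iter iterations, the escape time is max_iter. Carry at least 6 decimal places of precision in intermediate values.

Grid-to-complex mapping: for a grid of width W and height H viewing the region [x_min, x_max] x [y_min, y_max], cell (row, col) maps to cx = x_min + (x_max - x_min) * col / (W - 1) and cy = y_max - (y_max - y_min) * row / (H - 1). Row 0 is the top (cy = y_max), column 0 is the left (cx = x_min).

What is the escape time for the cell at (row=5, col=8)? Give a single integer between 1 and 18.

z_0 = 0 + 0i, c = -0.3900 + -0.1950i
Iter 1: z = -0.3900 + -0.1950i, |z|^2 = 0.1901
Iter 2: z = -0.2759 + -0.0429i, |z|^2 = 0.0780
Iter 3: z = -0.3157 + -0.1713i, |z|^2 = 0.1290
Iter 4: z = -0.3197 + -0.0868i, |z|^2 = 0.1097
Iter 5: z = -0.2953 + -0.1395i, |z|^2 = 0.1067
Iter 6: z = -0.3222 + -0.1126i, |z|^2 = 0.1165
Iter 7: z = -0.2988 + -0.1224i, |z|^2 = 0.1043
Iter 8: z = -0.3157 + -0.1218i, |z|^2 = 0.1145
Iter 9: z = -0.3052 + -0.1181i, |z|^2 = 0.1071
Iter 10: z = -0.3108 + -0.1229i, |z|^2 = 0.1117
Iter 11: z = -0.3085 + -0.1186i, |z|^2 = 0.1092
Iter 12: z = -0.3089 + -0.1218i, |z|^2 = 0.1103
Iter 13: z = -0.3094 + -0.1197i, |z|^2 = 0.1101
Iter 14: z = -0.3086 + -0.1209i, |z|^2 = 0.1098
Iter 15: z = -0.3094 + -0.1204i, |z|^2 = 0.1102
Iter 16: z = -0.3088 + -0.1205i, |z|^2 = 0.1099
Iter 17: z = -0.3092 + -0.1206i, |z|^2 = 0.1101

Answer: 18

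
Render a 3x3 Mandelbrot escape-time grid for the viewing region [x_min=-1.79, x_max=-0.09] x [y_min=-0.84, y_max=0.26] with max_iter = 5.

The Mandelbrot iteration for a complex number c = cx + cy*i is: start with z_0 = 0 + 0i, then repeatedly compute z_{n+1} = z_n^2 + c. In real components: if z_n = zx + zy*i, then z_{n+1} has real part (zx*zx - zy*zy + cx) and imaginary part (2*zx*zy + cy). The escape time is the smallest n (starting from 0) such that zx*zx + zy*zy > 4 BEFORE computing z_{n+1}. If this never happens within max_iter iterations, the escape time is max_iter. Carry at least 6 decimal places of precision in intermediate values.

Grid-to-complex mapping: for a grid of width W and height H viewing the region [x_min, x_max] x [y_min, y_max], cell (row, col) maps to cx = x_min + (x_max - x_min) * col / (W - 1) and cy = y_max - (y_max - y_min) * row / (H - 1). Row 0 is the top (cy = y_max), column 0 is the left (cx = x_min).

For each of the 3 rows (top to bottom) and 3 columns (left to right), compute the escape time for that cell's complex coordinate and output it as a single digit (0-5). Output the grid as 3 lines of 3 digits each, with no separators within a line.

Answer: 455
455
235

Derivation:
(row=0, col=0): c = -1.7900 + 0.2600i → escape time 4
(row=0, col=1): c = -0.9400 + 0.2600i → escape time 5
(row=0, col=2): c = -0.0900 + 0.2600i → escape time 5
(row=1, col=0): c = -1.7900 + -0.2900i → escape time 4
(row=1, col=1): c = -0.9400 + -0.2900i → escape time 5
(row=1, col=2): c = -0.0900 + -0.2900i → escape time 5
(row=2, col=0): c = -1.7900 + -0.8400i → escape time 2
(row=2, col=1): c = -0.9400 + -0.8400i → escape time 3
(row=2, col=2): c = -0.0900 + -0.8400i → escape time 5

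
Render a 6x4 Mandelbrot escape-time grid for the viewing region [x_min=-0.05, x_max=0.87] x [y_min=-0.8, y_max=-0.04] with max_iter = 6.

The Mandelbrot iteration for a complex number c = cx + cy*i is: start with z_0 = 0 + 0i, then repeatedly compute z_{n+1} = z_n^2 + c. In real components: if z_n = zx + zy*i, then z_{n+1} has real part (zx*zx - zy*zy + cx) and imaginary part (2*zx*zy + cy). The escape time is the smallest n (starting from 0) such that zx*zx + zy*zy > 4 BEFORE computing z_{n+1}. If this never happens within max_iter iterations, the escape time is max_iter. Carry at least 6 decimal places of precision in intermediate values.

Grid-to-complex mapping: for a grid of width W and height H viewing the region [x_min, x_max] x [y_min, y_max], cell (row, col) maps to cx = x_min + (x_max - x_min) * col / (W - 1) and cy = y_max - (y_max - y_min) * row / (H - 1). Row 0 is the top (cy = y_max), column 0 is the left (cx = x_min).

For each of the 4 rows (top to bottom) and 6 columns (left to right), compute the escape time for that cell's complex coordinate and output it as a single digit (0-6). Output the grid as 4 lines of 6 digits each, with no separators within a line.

(row=0, col=0): c = -0.0500 + -0.0400i → escape time 6
(row=0, col=1): c = 0.1340 + -0.0400i → escape time 6
(row=0, col=2): c = 0.3180 + -0.0400i → escape time 6
(row=0, col=3): c = 0.5020 + -0.0400i → escape time 5
(row=0, col=4): c = 0.6860 + -0.0400i → escape time 3
(row=0, col=5): c = 0.8700 + -0.0400i → escape time 3
(row=1, col=0): c = -0.0500 + -0.2933i → escape time 6
(row=1, col=1): c = 0.1340 + -0.2933i → escape time 6
(row=1, col=2): c = 0.3180 + -0.2933i → escape time 6
(row=1, col=3): c = 0.5020 + -0.2933i → escape time 5
(row=1, col=4): c = 0.6860 + -0.2933i → escape time 3
(row=1, col=5): c = 0.8700 + -0.2933i → escape time 3
(row=2, col=0): c = -0.0500 + -0.5467i → escape time 6
(row=2, col=1): c = 0.1340 + -0.5467i → escape time 6
(row=2, col=2): c = 0.3180 + -0.5467i → escape time 6
(row=2, col=3): c = 0.5020 + -0.5467i → escape time 5
(row=2, col=4): c = 0.6860 + -0.5467i → escape time 3
(row=2, col=5): c = 0.8700 + -0.5467i → escape time 2
(row=3, col=0): c = -0.0500 + -0.8000i → escape time 6
(row=3, col=1): c = 0.1340 + -0.8000i → escape time 5
(row=3, col=2): c = 0.3180 + -0.8000i → escape time 4
(row=3, col=3): c = 0.5020 + -0.8000i → escape time 3
(row=3, col=4): c = 0.6860 + -0.8000i → escape time 3
(row=3, col=5): c = 0.8700 + -0.8000i → escape time 2

Answer: 666533
666533
666532
654332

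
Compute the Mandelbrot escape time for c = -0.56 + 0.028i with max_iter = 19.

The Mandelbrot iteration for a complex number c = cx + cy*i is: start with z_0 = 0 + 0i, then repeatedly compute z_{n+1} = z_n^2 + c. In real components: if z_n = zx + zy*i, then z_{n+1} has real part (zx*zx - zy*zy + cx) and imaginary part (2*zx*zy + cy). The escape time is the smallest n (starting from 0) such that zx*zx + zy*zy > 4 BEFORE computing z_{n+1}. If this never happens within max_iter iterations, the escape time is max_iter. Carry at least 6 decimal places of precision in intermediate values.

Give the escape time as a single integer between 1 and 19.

z_0 = 0 + 0i, c = -0.5600 + 0.0280i
Iter 1: z = -0.5600 + 0.0280i, |z|^2 = 0.3144
Iter 2: z = -0.2472 + -0.0034i, |z|^2 = 0.0611
Iter 3: z = -0.4989 + 0.0297i, |z|^2 = 0.2498
Iter 4: z = -0.3120 + -0.0016i, |z|^2 = 0.0973
Iter 5: z = -0.4627 + 0.0290i, |z|^2 = 0.2149
Iter 6: z = -0.3468 + 0.0012i, |z|^2 = 0.1203
Iter 7: z = -0.4398 + 0.0272i, |z|^2 = 0.1941
Iter 8: z = -0.3674 + 0.0041i, |z|^2 = 0.1350
Iter 9: z = -0.4251 + 0.0250i, |z|^2 = 0.1813
Iter 10: z = -0.3799 + 0.0067i, |z|^2 = 0.1444
Iter 11: z = -0.4157 + 0.0229i, |z|^2 = 0.1733
Iter 12: z = -0.3877 + 0.0090i, |z|^2 = 0.1504
Iter 13: z = -0.4097 + 0.0210i, |z|^2 = 0.1683
Iter 14: z = -0.3925 + 0.0108i, |z|^2 = 0.1542
Iter 15: z = -0.4060 + 0.0195i, |z|^2 = 0.1652
Iter 16: z = -0.3955 + 0.0121i, |z|^2 = 0.1566
Iter 17: z = -0.4037 + 0.0184i, |z|^2 = 0.1633
Iter 18: z = -0.3974 + 0.0131i, |z|^2 = 0.1581

Answer: 19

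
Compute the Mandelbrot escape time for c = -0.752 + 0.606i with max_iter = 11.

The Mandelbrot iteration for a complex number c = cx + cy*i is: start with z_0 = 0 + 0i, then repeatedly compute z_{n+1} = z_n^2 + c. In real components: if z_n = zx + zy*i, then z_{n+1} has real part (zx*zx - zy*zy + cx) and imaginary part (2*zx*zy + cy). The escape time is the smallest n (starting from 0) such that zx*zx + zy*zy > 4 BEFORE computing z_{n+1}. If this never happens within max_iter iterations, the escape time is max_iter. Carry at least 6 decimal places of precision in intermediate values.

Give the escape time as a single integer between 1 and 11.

Answer: 6

Derivation:
z_0 = 0 + 0i, c = -0.7520 + 0.6060i
Iter 1: z = -0.7520 + 0.6060i, |z|^2 = 0.9327
Iter 2: z = -0.5537 + -0.3054i, |z|^2 = 0.3999
Iter 3: z = -0.5387 + 0.9442i, |z|^2 = 1.1818
Iter 4: z = -1.3534 + -0.4113i, |z|^2 = 2.0009
Iter 5: z = 0.9107 + 1.7192i, |z|^2 = 3.7851
Iter 6: z = -2.8785 + 3.7373i, |z|^2 = 22.2532
Escaped at iteration 6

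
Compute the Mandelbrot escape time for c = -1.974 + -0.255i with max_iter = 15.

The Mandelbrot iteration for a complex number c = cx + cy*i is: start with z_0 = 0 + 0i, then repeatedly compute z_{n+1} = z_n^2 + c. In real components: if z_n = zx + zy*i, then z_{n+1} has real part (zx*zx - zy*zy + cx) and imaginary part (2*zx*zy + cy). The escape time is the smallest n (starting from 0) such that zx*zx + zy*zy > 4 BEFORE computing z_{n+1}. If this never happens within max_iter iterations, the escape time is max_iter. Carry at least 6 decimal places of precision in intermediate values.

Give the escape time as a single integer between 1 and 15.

Answer: 2

Derivation:
z_0 = 0 + 0i, c = -1.9740 + -0.2550i
Iter 1: z = -1.9740 + -0.2550i, |z|^2 = 3.9617
Iter 2: z = 1.8577 + 0.7517i, |z|^2 = 4.0160
Escaped at iteration 2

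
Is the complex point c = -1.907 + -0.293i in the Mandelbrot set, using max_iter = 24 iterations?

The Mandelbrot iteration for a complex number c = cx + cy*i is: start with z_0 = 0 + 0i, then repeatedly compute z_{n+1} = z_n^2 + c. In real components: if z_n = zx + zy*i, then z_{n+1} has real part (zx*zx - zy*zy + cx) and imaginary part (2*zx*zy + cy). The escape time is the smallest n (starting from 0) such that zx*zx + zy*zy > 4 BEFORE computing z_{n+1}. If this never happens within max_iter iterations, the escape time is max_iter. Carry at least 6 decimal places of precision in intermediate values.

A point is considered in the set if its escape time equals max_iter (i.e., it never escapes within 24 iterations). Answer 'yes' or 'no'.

z_0 = 0 + 0i, c = -1.9070 + -0.2930i
Iter 1: z = -1.9070 + -0.2930i, |z|^2 = 3.7225
Iter 2: z = 1.6438 + 0.8245i, |z|^2 = 3.3819
Iter 3: z = 0.1153 + 2.4176i, |z|^2 = 5.8582
Escaped at iteration 3

Answer: no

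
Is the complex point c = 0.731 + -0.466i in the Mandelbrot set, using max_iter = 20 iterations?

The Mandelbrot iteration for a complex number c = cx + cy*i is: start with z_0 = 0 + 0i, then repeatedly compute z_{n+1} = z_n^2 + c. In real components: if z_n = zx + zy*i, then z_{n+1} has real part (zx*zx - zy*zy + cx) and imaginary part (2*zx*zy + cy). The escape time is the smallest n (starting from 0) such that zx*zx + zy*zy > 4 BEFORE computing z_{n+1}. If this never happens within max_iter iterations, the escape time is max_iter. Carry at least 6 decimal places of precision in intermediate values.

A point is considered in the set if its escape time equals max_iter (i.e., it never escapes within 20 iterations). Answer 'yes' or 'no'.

z_0 = 0 + 0i, c = 0.7310 + -0.4660i
Iter 1: z = 0.7310 + -0.4660i, |z|^2 = 0.7515
Iter 2: z = 1.0482 + -1.1473i, |z|^2 = 2.4150
Iter 3: z = 0.5135 + -2.8712i, |z|^2 = 8.5074
Escaped at iteration 3

Answer: no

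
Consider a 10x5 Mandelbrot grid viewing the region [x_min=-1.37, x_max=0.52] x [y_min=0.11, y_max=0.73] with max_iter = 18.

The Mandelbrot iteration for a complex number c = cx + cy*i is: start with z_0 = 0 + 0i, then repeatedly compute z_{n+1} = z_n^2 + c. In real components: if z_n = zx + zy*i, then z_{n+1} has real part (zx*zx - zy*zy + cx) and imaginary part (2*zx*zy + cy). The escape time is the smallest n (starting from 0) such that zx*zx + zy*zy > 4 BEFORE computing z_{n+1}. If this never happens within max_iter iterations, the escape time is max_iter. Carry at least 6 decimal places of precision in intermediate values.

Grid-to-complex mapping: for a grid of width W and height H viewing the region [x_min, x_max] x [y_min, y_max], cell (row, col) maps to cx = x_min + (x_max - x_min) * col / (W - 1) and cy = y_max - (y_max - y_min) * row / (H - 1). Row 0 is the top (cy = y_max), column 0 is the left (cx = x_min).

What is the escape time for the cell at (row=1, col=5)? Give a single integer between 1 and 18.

Answer: 18

Derivation:
z_0 = 0 + 0i, c = -0.3200 + 0.5750i
Iter 1: z = -0.3200 + 0.5750i, |z|^2 = 0.4330
Iter 2: z = -0.5482 + 0.2070i, |z|^2 = 0.3434
Iter 3: z = -0.0623 + 0.3480i, |z|^2 = 0.1250
Iter 4: z = -0.4372 + 0.5316i, |z|^2 = 0.4738
Iter 5: z = -0.4115 + 0.1101i, |z|^2 = 0.1814
Iter 6: z = -0.1628 + 0.4844i, |z|^2 = 0.2612
Iter 7: z = -0.5281 + 0.4173i, |z|^2 = 0.4530
Iter 8: z = -0.2152 + 0.1343i, |z|^2 = 0.0643
Iter 9: z = -0.2917 + 0.5172i, |z|^2 = 0.3526
Iter 10: z = -0.5024 + 0.2732i, |z|^2 = 0.3271
Iter 11: z = -0.1422 + 0.3005i, |z|^2 = 0.1105
Iter 12: z = -0.3900 + 0.4895i, |z|^2 = 0.3918
Iter 13: z = -0.4075 + 0.1931i, |z|^2 = 0.2034
Iter 14: z = -0.1912 + 0.4176i, |z|^2 = 0.2110
Iter 15: z = -0.4578 + 0.4153i, |z|^2 = 0.3821
Iter 16: z = -0.2829 + 0.1948i, |z|^2 = 0.1179
Iter 17: z = -0.2779 + 0.4648i, |z|^2 = 0.2933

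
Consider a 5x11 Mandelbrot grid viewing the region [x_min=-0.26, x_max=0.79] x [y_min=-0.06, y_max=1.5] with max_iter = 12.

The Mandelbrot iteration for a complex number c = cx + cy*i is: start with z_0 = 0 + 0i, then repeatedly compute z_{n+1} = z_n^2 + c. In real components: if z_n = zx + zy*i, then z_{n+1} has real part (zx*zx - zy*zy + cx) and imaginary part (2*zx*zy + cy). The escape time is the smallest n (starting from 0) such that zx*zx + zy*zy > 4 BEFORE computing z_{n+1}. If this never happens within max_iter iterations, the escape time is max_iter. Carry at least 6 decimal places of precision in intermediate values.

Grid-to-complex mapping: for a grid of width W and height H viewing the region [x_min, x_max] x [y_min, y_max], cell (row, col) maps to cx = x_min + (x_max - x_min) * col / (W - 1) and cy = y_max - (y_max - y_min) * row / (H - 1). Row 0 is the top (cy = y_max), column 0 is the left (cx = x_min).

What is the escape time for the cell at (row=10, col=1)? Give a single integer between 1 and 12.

Answer: 12

Derivation:
z_0 = 0 + 0i, c = 0.0025 + -0.0600i
Iter 1: z = 0.0025 + -0.0600i, |z|^2 = 0.0036
Iter 2: z = -0.0011 + -0.0603i, |z|^2 = 0.0036
Iter 3: z = -0.0011 + -0.0599i, |z|^2 = 0.0036
Iter 4: z = -0.0011 + -0.0599i, |z|^2 = 0.0036
Iter 5: z = -0.0011 + -0.0599i, |z|^2 = 0.0036
Iter 6: z = -0.0011 + -0.0599i, |z|^2 = 0.0036
Iter 7: z = -0.0011 + -0.0599i, |z|^2 = 0.0036
Iter 8: z = -0.0011 + -0.0599i, |z|^2 = 0.0036
Iter 9: z = -0.0011 + -0.0599i, |z|^2 = 0.0036
Iter 10: z = -0.0011 + -0.0599i, |z|^2 = 0.0036
Iter 11: z = -0.0011 + -0.0599i, |z|^2 = 0.0036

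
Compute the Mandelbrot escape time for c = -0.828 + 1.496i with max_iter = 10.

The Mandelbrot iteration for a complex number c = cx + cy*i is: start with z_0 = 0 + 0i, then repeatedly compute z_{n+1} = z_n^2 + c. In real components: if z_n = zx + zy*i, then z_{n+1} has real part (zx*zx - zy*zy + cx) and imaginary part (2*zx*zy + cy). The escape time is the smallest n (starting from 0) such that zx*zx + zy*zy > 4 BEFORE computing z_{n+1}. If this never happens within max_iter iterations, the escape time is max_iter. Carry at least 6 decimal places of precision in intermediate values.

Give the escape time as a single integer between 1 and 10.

z_0 = 0 + 0i, c = -0.8280 + 1.4960i
Iter 1: z = -0.8280 + 1.4960i, |z|^2 = 2.9236
Iter 2: z = -2.3804 + -0.9814i, |z|^2 = 6.6296
Escaped at iteration 2

Answer: 2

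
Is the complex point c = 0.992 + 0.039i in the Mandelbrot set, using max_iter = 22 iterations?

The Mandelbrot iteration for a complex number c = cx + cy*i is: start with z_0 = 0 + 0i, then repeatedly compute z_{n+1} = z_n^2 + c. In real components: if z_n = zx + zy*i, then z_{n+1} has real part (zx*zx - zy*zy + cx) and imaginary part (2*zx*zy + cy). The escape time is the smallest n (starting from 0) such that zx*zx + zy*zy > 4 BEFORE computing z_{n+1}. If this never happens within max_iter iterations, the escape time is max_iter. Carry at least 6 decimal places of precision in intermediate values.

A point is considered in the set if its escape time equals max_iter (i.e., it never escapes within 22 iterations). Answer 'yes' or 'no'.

z_0 = 0 + 0i, c = 0.9920 + 0.0390i
Iter 1: z = 0.9920 + 0.0390i, |z|^2 = 0.9856
Iter 2: z = 1.9745 + 0.1164i, |z|^2 = 3.9124
Iter 3: z = 4.8773 + 0.4986i, |z|^2 = 24.0364
Escaped at iteration 3

Answer: no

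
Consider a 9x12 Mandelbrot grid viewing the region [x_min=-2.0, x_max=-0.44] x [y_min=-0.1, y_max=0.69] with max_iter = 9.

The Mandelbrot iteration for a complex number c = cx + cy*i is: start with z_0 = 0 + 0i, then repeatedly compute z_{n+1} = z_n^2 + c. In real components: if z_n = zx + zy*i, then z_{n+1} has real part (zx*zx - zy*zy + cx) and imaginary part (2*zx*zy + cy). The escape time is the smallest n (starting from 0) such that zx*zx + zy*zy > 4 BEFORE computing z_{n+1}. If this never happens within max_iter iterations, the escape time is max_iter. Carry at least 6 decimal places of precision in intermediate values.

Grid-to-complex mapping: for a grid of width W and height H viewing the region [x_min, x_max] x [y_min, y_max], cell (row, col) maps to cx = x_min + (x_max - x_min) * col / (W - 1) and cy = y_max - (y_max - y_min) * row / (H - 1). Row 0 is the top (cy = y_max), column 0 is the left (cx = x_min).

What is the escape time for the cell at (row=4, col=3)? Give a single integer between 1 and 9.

Answer: 4

Derivation:
z_0 = 0 + 0i, c = -1.4150 + 0.4027i
Iter 1: z = -1.4150 + 0.4027i, |z|^2 = 2.1644
Iter 2: z = 0.4250 + -0.7370i, |z|^2 = 0.7238
Iter 3: z = -1.7775 + -0.2238i, |z|^2 = 3.2096
Iter 4: z = 1.6944 + 1.1982i, |z|^2 = 4.3068
Escaped at iteration 4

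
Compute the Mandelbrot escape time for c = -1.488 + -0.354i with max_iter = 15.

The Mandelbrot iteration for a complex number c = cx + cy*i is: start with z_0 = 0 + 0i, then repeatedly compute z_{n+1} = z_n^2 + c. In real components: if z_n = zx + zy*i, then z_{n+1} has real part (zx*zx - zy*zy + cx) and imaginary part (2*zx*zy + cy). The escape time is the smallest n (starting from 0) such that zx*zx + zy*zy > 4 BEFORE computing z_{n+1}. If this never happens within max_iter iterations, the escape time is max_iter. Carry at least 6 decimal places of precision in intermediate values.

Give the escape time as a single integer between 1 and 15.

Answer: 4

Derivation:
z_0 = 0 + 0i, c = -1.4880 + -0.3540i
Iter 1: z = -1.4880 + -0.3540i, |z|^2 = 2.3395
Iter 2: z = 0.6008 + 0.6995i, |z|^2 = 0.8503
Iter 3: z = -1.6163 + 0.4866i, |z|^2 = 2.8492
Iter 4: z = 0.8877 + -1.9269i, |z|^2 = 4.5009
Escaped at iteration 4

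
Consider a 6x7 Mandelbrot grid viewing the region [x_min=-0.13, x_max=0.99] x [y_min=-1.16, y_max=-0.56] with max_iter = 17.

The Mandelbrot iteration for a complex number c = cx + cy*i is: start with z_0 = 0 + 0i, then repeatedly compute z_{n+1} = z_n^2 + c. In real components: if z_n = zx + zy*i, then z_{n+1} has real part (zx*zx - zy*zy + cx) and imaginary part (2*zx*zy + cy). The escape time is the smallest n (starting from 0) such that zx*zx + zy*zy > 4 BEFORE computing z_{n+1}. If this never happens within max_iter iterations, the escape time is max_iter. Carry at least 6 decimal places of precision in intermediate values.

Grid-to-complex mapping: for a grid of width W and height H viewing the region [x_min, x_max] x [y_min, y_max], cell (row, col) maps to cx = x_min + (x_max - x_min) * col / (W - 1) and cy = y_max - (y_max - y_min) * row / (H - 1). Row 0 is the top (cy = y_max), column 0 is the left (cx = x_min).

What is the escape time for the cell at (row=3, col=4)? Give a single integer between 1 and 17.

z_0 = 0 + 0i, c = 0.7660 + -0.8600i
Iter 1: z = 0.7660 + -0.8600i, |z|^2 = 1.3264
Iter 2: z = 0.6132 + -2.1775i, |z|^2 = 5.1176
Escaped at iteration 2

Answer: 2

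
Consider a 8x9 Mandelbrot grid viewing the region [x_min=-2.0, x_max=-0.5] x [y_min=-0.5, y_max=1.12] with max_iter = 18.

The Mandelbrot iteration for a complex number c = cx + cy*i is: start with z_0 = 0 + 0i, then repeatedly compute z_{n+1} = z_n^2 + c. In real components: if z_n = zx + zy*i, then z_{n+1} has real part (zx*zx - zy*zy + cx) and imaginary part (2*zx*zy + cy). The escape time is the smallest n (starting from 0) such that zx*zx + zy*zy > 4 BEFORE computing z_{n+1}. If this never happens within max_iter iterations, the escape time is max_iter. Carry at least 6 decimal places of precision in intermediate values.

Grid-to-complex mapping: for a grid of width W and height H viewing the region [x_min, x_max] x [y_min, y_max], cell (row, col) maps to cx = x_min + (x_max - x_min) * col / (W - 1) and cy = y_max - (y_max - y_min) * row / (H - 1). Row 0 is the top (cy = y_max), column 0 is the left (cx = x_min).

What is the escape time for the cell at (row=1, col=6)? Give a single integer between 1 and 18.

Answer: 4

Derivation:
z_0 = 0 + 0i, c = -0.7143 + 0.9175i
Iter 1: z = -0.7143 + 0.9175i, |z|^2 = 1.3520
Iter 2: z = -1.0459 + -0.3932i, |z|^2 = 1.2485
Iter 3: z = 0.2250 + 1.7400i, |z|^2 = 3.0783
Iter 4: z = -3.6913 + 1.7004i, |z|^2 = 16.5174
Escaped at iteration 4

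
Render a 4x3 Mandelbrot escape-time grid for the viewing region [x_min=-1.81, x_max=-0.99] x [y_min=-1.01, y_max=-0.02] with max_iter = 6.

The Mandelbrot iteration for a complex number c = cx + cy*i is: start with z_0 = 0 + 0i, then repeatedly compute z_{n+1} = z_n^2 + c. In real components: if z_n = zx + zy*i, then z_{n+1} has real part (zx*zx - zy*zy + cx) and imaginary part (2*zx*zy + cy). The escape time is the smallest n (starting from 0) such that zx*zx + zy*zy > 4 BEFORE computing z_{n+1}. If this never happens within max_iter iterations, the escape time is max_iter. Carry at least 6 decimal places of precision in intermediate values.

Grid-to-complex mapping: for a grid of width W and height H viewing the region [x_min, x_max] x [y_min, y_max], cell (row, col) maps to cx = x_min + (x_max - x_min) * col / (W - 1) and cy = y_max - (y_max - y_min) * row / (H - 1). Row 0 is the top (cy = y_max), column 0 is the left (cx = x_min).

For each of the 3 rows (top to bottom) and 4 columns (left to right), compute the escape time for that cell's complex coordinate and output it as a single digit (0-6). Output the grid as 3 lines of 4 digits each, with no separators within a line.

(row=0, col=0): c = -1.8100 + -0.0200i → escape time 6
(row=0, col=1): c = -1.5367 + -0.0200i → escape time 6
(row=0, col=2): c = -1.2633 + -0.0200i → escape time 6
(row=0, col=3): c = -0.9900 + -0.0200i → escape time 6
(row=1, col=0): c = -1.8100 + -0.5150i → escape time 3
(row=1, col=1): c = -1.5367 + -0.5150i → escape time 3
(row=1, col=2): c = -1.2633 + -0.5150i → escape time 4
(row=1, col=3): c = -0.9900 + -0.5150i → escape time 5
(row=2, col=0): c = -1.8100 + -1.0100i → escape time 1
(row=2, col=1): c = -1.5367 + -1.0100i → escape time 2
(row=2, col=2): c = -1.2633 + -1.0100i → escape time 3
(row=2, col=3): c = -0.9900 + -1.0100i → escape time 3

Answer: 6666
3345
1233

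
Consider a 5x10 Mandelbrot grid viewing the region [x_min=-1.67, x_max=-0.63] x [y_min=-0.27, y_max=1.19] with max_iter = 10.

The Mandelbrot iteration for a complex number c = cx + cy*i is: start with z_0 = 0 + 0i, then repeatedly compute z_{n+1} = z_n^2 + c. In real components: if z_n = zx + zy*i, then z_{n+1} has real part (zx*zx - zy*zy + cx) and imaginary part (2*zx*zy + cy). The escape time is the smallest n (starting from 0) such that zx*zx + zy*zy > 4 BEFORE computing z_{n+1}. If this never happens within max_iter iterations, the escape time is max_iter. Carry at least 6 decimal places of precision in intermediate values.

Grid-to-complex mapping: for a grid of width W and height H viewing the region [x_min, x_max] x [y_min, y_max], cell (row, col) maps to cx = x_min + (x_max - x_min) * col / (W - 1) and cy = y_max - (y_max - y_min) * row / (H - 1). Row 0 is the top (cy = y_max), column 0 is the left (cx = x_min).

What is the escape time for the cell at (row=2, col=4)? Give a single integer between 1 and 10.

Answer: 4

Derivation:
z_0 = 0 + 0i, c = -0.6300 + 0.8656i
Iter 1: z = -0.6300 + 0.8656i, |z|^2 = 1.1461
Iter 2: z = -0.9823 + -0.2250i, |z|^2 = 1.0155
Iter 3: z = 0.2842 + 1.3077i, |z|^2 = 1.7908
Iter 4: z = -2.2592 + 1.6089i, |z|^2 = 7.6927
Escaped at iteration 4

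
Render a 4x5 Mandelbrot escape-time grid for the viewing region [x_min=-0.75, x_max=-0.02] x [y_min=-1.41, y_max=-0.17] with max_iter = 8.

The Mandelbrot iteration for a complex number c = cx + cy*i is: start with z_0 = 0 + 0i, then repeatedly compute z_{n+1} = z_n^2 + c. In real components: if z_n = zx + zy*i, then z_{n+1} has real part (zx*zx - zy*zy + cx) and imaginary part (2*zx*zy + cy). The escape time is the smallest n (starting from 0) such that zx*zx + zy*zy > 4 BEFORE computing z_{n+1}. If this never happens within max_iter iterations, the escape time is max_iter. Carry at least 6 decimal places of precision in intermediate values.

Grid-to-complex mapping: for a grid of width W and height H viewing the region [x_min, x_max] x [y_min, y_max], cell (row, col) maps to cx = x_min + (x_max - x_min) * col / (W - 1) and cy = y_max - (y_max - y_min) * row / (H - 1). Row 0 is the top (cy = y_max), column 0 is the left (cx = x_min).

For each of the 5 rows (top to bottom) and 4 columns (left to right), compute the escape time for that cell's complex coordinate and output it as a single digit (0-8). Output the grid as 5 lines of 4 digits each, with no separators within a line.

Answer: 8888
7888
4588
3454
2222

Derivation:
(row=0, col=0): c = -0.7500 + -0.1700i → escape time 8
(row=0, col=1): c = -0.5067 + -0.1700i → escape time 8
(row=0, col=2): c = -0.2633 + -0.1700i → escape time 8
(row=0, col=3): c = -0.0200 + -0.1700i → escape time 8
(row=1, col=0): c = -0.7500 + -0.4800i → escape time 7
(row=1, col=1): c = -0.5067 + -0.4800i → escape time 8
(row=1, col=2): c = -0.2633 + -0.4800i → escape time 8
(row=1, col=3): c = -0.0200 + -0.4800i → escape time 8
(row=2, col=0): c = -0.7500 + -0.7900i → escape time 4
(row=2, col=1): c = -0.5067 + -0.7900i → escape time 5
(row=2, col=2): c = -0.2633 + -0.7900i → escape time 8
(row=2, col=3): c = -0.0200 + -0.7900i → escape time 8
(row=3, col=0): c = -0.7500 + -1.1000i → escape time 3
(row=3, col=1): c = -0.5067 + -1.1000i → escape time 4
(row=3, col=2): c = -0.2633 + -1.1000i → escape time 5
(row=3, col=3): c = -0.0200 + -1.1000i → escape time 4
(row=4, col=0): c = -0.7500 + -1.4100i → escape time 2
(row=4, col=1): c = -0.5067 + -1.4100i → escape time 2
(row=4, col=2): c = -0.2633 + -1.4100i → escape time 2
(row=4, col=3): c = -0.0200 + -1.4100i → escape time 2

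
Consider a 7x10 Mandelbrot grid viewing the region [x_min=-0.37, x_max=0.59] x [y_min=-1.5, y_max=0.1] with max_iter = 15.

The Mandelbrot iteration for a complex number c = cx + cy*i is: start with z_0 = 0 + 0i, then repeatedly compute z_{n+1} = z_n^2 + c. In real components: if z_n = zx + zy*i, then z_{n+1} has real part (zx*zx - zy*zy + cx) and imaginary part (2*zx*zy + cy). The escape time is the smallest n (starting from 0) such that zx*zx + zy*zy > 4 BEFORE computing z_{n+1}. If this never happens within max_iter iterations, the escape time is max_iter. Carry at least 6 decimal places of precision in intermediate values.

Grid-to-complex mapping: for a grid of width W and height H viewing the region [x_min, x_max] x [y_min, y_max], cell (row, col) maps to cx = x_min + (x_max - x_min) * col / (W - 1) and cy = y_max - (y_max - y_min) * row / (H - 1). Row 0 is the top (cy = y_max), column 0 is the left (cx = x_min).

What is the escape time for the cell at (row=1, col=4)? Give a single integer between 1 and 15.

z_0 = 0 + 0i, c = 0.2700 + -0.0778i
Iter 1: z = 0.2700 + -0.0778i, |z|^2 = 0.0789
Iter 2: z = 0.3369 + -0.1198i, |z|^2 = 0.1278
Iter 3: z = 0.3691 + -0.1585i, |z|^2 = 0.1614
Iter 4: z = 0.3811 + -0.1948i, |z|^2 = 0.1832
Iter 5: z = 0.3773 + -0.2262i, |z|^2 = 0.1936
Iter 6: z = 0.3612 + -0.2485i, |z|^2 = 0.1922
Iter 7: z = 0.3387 + -0.2573i, |z|^2 = 0.1809
Iter 8: z = 0.3185 + -0.2521i, |z|^2 = 0.1650
Iter 9: z = 0.3079 + -0.2384i, |z|^2 = 0.1516
Iter 10: z = 0.3080 + -0.2246i, |z|^2 = 0.1453
Iter 11: z = 0.3144 + -0.2161i, |z|^2 = 0.1456
Iter 12: z = 0.3222 + -0.2137i, |z|^2 = 0.1495
Iter 13: z = 0.3281 + -0.2155i, |z|^2 = 0.1541
Iter 14: z = 0.3312 + -0.2192i, |z|^2 = 0.1578

Answer: 15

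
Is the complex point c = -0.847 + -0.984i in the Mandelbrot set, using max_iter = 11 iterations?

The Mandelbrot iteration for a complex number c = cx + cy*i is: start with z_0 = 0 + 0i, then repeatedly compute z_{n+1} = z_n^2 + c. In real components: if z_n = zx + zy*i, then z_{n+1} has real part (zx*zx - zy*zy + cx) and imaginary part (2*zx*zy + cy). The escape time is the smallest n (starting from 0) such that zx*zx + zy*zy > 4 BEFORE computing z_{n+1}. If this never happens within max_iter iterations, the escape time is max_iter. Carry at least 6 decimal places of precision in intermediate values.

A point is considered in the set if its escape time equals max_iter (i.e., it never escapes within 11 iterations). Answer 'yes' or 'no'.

z_0 = 0 + 0i, c = -0.8470 + -0.9840i
Iter 1: z = -0.8470 + -0.9840i, |z|^2 = 1.6857
Iter 2: z = -1.0978 + 0.6829i, |z|^2 = 1.6716
Iter 3: z = -0.1081 + -2.4834i, |z|^2 = 6.1791
Escaped at iteration 3

Answer: no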